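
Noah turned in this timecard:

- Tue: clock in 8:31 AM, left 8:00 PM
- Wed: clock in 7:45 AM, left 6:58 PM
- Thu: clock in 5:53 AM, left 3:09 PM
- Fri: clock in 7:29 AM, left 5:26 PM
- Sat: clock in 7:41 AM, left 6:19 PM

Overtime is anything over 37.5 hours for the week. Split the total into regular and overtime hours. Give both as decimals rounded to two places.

Tue: 8:31 AM–8:00 PM = 11 h 29 min
Wed: 7:45 AM–6:58 PM = 11 h 13 min
Thu: 5:53 AM–3:09 PM = 9 h 16 min
Fri: 7:29 AM–5:26 PM = 9 h 57 min
Sat: 7:41 AM–6:19 PM = 10 h 38 min
Total worked: 52 h 33 min = 52.55 h.
Threshold 37.5 h → overtime 15 h 3 min, regular 37 h 30 min.

Regular 37.50 hours, overtime 15.05 hours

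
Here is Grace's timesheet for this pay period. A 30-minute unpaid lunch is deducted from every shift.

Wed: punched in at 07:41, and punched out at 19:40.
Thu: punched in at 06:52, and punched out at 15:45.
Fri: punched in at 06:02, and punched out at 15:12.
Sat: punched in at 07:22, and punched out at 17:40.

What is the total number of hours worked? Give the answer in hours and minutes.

Wed: 07:41–19:40 = 11 h 59 min; less 30 min break → 11 h 29 min
Thu: 06:52–15:45 = 8 h 53 min; less 30 min break → 8 h 23 min
Fri: 06:02–15:12 = 9 h 10 min; less 30 min break → 8 h 40 min
Sat: 07:22–17:40 = 10 h 18 min; less 30 min break → 9 h 48 min
Total: 11 h 29 min + 8 h 23 min + 8 h 40 min + 9 h 48 min = 38 h 20 min.

38 h 20 min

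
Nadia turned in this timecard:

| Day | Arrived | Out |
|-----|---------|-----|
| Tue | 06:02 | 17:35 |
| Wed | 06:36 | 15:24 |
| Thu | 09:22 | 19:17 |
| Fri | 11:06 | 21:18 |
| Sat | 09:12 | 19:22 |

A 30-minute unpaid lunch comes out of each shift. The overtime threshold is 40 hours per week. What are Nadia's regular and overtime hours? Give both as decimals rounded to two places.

Regular 40.00 hours, overtime 8.13 hours

Tue: 06:02–17:35 = 11 h 33 min; less 30 min break → 11 h 3 min
Wed: 06:36–15:24 = 8 h 48 min; less 30 min break → 8 h 18 min
Thu: 09:22–19:17 = 9 h 55 min; less 30 min break → 9 h 25 min
Fri: 11:06–21:18 = 10 h 12 min; less 30 min break → 9 h 42 min
Sat: 09:12–19:22 = 10 h 10 min; less 30 min break → 9 h 40 min
Total worked: 48 h 8 min = 48.13 h.
Threshold 40 h → overtime 8 h 8 min, regular 40 h 0 min.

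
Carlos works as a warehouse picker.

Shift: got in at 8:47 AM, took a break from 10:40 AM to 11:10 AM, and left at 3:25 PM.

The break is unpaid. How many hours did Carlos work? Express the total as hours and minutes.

Shift: 8:47 AM–3:25 PM = 6 h 38 min; less 30 min break → 6 h 8 min

6 h 8 min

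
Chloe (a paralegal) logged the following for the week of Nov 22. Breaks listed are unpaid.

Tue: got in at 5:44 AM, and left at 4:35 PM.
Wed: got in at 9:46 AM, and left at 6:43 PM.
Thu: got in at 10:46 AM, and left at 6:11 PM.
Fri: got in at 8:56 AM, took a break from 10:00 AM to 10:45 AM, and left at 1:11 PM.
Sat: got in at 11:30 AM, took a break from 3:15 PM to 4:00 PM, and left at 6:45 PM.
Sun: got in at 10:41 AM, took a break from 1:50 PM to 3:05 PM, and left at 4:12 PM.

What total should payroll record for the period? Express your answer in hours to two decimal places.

41.48 hours

Tue: 5:44 AM–4:35 PM = 10 h 51 min
Wed: 9:46 AM–6:43 PM = 8 h 57 min
Thu: 10:46 AM–6:11 PM = 7 h 25 min
Fri: 8:56 AM–1:11 PM = 4 h 15 min; less 45 min break → 3 h 30 min
Sat: 11:30 AM–6:45 PM = 7 h 15 min; less 45 min break → 6 h 30 min
Sun: 10:41 AM–4:12 PM = 5 h 31 min; less 75 min break → 4 h 16 min
Total: 10 h 51 min + 8 h 57 min + 7 h 25 min + 3 h 30 min + 6 h 30 min + 4 h 16 min = 41 h 29 min.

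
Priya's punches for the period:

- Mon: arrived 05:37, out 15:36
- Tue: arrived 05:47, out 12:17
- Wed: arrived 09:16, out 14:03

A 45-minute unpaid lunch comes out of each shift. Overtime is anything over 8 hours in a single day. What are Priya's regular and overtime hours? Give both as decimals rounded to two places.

Mon: 05:37–15:36 = 9 h 59 min; less 45 min break → 9 h 14 min
Tue: 05:47–12:17 = 6 h 30 min; less 45 min break → 5 h 45 min
Wed: 09:16–14:03 = 4 h 47 min; less 45 min break → 4 h 2 min
Mon reg 8 h 0 min / OT 1 h 14 min; Tue reg 5 h 45 min / OT 0 h 0 min; Wed reg 4 h 2 min / OT 0 h 0 min.
Totals: regular 17 h 47 min, overtime 1 h 14 min.

Regular 17.78 hours, overtime 1.23 hours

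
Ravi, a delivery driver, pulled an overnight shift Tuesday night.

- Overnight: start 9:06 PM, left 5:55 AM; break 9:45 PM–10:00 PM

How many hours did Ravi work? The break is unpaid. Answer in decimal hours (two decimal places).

Overnight: 9:06 PM → midnight = 2 h 54 min; midnight → 5:55 AM = 5 h 55 min; span 8 h 49 min; less 15 min break → 8 h 34 min

8.57 hours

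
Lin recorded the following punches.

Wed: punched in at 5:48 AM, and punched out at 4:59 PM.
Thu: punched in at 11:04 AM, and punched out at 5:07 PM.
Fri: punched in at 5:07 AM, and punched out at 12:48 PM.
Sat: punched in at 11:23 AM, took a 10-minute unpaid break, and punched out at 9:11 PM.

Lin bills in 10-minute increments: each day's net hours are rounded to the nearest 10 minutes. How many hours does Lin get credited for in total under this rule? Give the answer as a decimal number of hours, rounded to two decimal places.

Wed: 5:48 AM–4:59 PM = 11 h 11 min → rounds to 11 h 10 min
Thu: 11:04 AM–5:07 PM = 6 h 3 min → rounds to 6 h 0 min
Fri: 5:07 AM–12:48 PM = 7 h 41 min → rounds to 7 h 40 min
Sat: 11:23 AM–9:11 PM = 9 h 48 min − 10 min = 9 h 38 min → rounds to 9 h 40 min
Total credited: 34 h 30 min.

34.50 hours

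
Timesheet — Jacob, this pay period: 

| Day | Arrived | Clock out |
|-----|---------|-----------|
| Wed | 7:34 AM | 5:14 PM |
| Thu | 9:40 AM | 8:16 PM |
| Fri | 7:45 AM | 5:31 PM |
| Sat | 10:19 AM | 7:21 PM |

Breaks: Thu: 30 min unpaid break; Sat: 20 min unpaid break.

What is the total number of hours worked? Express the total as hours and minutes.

Wed: 7:34 AM–5:14 PM = 9 h 40 min
Thu: 9:40 AM–8:16 PM = 10 h 36 min; less 30 min break → 10 h 6 min
Fri: 7:45 AM–5:31 PM = 9 h 46 min
Sat: 10:19 AM–7:21 PM = 9 h 2 min; less 20 min break → 8 h 42 min
Total: 9 h 40 min + 10 h 6 min + 9 h 46 min + 8 h 42 min = 38 h 14 min.

38 h 14 min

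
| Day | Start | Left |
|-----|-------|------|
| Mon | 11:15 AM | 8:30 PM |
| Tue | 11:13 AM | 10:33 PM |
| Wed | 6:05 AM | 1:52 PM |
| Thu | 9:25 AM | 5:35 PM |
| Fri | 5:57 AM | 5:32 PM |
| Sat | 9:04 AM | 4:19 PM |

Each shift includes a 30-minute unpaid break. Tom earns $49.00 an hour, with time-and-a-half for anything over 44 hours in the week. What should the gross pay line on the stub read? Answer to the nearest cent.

$2770.95

Mon: 11:15 AM–8:30 PM = 9 h 15 min; less 30 min break → 8 h 45 min
Tue: 11:13 AM–10:33 PM = 11 h 20 min; less 30 min break → 10 h 50 min
Wed: 6:05 AM–1:52 PM = 7 h 47 min; less 30 min break → 7 h 17 min
Thu: 9:25 AM–5:35 PM = 8 h 10 min; less 30 min break → 7 h 40 min
Fri: 5:57 AM–5:32 PM = 11 h 35 min; less 30 min break → 11 h 5 min
Sat: 9:04 AM–4:19 PM = 7 h 15 min; less 30 min break → 6 h 45 min
Total worked: 52 h 22 min = 3142 min.
Regular 44 h 0 min = 2640 min at $49.00/h; overtime 8 h 22 min = 502 min at $73.50/h.
Pay = (2640 × $49.00 + 502 × $73.50) ÷ 60 = $2770.95.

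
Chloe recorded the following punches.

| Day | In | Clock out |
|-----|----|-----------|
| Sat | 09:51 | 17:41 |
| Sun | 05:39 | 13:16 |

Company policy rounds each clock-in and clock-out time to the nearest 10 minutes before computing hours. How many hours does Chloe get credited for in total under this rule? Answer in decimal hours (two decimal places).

Sat: in 09:51→09:50, out 17:41→17:40; 7 h 50 min
Sun: in 05:39→05:40, out 13:16→13:20; 7 h 40 min
Total credited: 15 h 30 min.

15.50 hours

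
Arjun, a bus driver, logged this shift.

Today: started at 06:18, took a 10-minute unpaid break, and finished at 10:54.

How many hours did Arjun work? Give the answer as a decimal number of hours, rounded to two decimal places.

Today: 06:18–10:54 = 4 h 36 min; less 10 min break → 4 h 26 min

4.43 hours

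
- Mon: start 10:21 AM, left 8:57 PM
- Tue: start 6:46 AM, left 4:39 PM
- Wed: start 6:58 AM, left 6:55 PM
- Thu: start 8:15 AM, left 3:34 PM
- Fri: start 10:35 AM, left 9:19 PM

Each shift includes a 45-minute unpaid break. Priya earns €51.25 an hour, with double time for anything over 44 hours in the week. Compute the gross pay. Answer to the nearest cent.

Mon: 10:21 AM–8:57 PM = 10 h 36 min; less 45 min break → 9 h 51 min
Tue: 6:46 AM–4:39 PM = 9 h 53 min; less 45 min break → 9 h 8 min
Wed: 6:58 AM–6:55 PM = 11 h 57 min; less 45 min break → 11 h 12 min
Thu: 8:15 AM–3:34 PM = 7 h 19 min; less 45 min break → 6 h 34 min
Fri: 10:35 AM–9:19 PM = 10 h 44 min; less 45 min break → 9 h 59 min
Total worked: 46 h 44 min = 2804 min.
Regular 44 h 0 min = 2640 min at €51.25/h; overtime 2 h 44 min = 164 min at €102.50/h.
Pay = (2640 × €51.25 + 164 × €102.50) ÷ 60 = €2535.17.

€2535.17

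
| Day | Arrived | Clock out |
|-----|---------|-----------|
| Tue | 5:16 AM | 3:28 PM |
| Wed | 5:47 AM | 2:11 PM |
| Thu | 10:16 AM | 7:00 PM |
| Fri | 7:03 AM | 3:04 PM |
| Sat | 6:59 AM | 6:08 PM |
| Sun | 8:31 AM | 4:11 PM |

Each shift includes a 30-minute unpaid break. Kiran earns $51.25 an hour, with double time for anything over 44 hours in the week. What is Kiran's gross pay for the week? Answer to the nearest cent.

$2989.58

Tue: 5:16 AM–3:28 PM = 10 h 12 min; less 30 min break → 9 h 42 min
Wed: 5:47 AM–2:11 PM = 8 h 24 min; less 30 min break → 7 h 54 min
Thu: 10:16 AM–7:00 PM = 8 h 44 min; less 30 min break → 8 h 14 min
Fri: 7:03 AM–3:04 PM = 8 h 1 min; less 30 min break → 7 h 31 min
Sat: 6:59 AM–6:08 PM = 11 h 9 min; less 30 min break → 10 h 39 min
Sun: 8:31 AM–4:11 PM = 7 h 40 min; less 30 min break → 7 h 10 min
Total worked: 51 h 10 min = 3070 min.
Regular 44 h 0 min = 2640 min at $51.25/h; overtime 7 h 10 min = 430 min at $102.50/h.
Pay = (2640 × $51.25 + 430 × $102.50) ÷ 60 = $2989.58.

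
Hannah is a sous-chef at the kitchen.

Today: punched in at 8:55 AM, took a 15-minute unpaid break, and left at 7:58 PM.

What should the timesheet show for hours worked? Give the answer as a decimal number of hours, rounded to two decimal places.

Today: 8:55 AM–7:58 PM = 11 h 3 min; less 15 min break → 10 h 48 min

10.80 hours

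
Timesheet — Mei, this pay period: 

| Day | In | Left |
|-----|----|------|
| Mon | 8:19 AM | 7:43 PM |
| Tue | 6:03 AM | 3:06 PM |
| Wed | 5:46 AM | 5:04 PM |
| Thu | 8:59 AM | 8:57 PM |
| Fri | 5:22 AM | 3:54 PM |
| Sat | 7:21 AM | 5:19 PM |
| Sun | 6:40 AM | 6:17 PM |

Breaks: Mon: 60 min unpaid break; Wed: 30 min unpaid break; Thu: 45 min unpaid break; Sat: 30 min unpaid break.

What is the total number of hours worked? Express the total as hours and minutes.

73 h 5 min

Mon: 8:19 AM–7:43 PM = 11 h 24 min; less 60 min break → 10 h 24 min
Tue: 6:03 AM–3:06 PM = 9 h 3 min
Wed: 5:46 AM–5:04 PM = 11 h 18 min; less 30 min break → 10 h 48 min
Thu: 8:59 AM–8:57 PM = 11 h 58 min; less 45 min break → 11 h 13 min
Fri: 5:22 AM–3:54 PM = 10 h 32 min
Sat: 7:21 AM–5:19 PM = 9 h 58 min; less 30 min break → 9 h 28 min
Sun: 6:40 AM–6:17 PM = 11 h 37 min
Total: 10 h 24 min + 9 h 3 min + 10 h 48 min + 11 h 13 min + 10 h 32 min + 9 h 28 min + 11 h 37 min = 73 h 5 min.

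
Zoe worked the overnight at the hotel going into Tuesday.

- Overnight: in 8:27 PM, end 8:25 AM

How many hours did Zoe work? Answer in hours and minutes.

Overnight: 8:27 PM → midnight = 3 h 33 min; midnight → 8:25 AM = 8 h 25 min; span 11 h 58 min

11 h 58 min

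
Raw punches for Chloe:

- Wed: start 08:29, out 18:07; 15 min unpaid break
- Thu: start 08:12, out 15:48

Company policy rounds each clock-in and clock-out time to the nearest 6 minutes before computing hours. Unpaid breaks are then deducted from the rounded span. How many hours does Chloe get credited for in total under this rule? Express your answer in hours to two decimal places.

16.95 hours

Wed: in 08:29→08:30, out 18:07→18:06; 9 h 36 min − 15 min = 9 h 21 min
Thu: in 08:12→08:12, out 15:48→15:48; 7 h 36 min
Total credited: 16 h 57 min.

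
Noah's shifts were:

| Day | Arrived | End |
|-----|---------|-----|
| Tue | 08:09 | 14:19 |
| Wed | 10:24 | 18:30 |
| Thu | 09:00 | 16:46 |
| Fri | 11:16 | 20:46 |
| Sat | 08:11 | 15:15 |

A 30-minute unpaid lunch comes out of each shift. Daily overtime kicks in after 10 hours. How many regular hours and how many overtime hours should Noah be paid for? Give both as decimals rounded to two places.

Tue: 08:09–14:19 = 6 h 10 min; less 30 min break → 5 h 40 min
Wed: 10:24–18:30 = 8 h 6 min; less 30 min break → 7 h 36 min
Thu: 09:00–16:46 = 7 h 46 min; less 30 min break → 7 h 16 min
Fri: 11:16–20:46 = 9 h 30 min; less 30 min break → 9 h 0 min
Sat: 08:11–15:15 = 7 h 4 min; less 30 min break → 6 h 34 min
Tue reg 5 h 40 min / OT 0 h 0 min; Wed reg 7 h 36 min / OT 0 h 0 min; Thu reg 7 h 16 min / OT 0 h 0 min; Fri reg 9 h 0 min / OT 0 h 0 min; Sat reg 6 h 34 min / OT 0 h 0 min.
Totals: regular 36 h 6 min, overtime 0 h 0 min.

Regular 36.10 hours, overtime 0.00 hours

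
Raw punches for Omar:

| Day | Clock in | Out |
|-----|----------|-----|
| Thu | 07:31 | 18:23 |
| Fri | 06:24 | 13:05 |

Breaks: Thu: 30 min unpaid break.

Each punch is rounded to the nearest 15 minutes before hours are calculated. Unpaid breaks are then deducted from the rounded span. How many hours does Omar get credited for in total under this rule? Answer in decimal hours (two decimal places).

Thu: in 07:31→07:30, out 18:23→18:30; 11 h 0 min − 30 min = 10 h 30 min
Fri: in 06:24→06:30, out 13:05→13:00; 6 h 30 min
Total credited: 17 h 0 min.

17.00 hours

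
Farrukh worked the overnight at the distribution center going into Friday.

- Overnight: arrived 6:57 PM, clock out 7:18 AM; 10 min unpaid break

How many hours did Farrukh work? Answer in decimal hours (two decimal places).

12.18 hours

Overnight: 6:57 PM → midnight = 5 h 3 min; midnight → 7:18 AM = 7 h 18 min; span 12 h 21 min; less 10 min break → 12 h 11 min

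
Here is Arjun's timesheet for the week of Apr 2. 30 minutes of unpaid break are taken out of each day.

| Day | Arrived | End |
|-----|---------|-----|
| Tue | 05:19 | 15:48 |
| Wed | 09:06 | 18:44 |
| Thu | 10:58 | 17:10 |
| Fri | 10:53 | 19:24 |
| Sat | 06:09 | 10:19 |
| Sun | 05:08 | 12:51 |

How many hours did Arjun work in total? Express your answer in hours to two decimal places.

43.72 hours

Tue: 05:19–15:48 = 10 h 29 min; less 30 min break → 9 h 59 min
Wed: 09:06–18:44 = 9 h 38 min; less 30 min break → 9 h 8 min
Thu: 10:58–17:10 = 6 h 12 min; less 30 min break → 5 h 42 min
Fri: 10:53–19:24 = 8 h 31 min; less 30 min break → 8 h 1 min
Sat: 06:09–10:19 = 4 h 10 min; less 30 min break → 3 h 40 min
Sun: 05:08–12:51 = 7 h 43 min; less 30 min break → 7 h 13 min
Total: 9 h 59 min + 9 h 8 min + 5 h 42 min + 8 h 1 min + 3 h 40 min + 7 h 13 min = 43 h 43 min.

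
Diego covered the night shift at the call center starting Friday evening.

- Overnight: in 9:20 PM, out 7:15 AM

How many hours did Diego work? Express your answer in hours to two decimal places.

Overnight: 9:20 PM → midnight = 2 h 40 min; midnight → 7:15 AM = 7 h 15 min; span 9 h 55 min

9.92 hours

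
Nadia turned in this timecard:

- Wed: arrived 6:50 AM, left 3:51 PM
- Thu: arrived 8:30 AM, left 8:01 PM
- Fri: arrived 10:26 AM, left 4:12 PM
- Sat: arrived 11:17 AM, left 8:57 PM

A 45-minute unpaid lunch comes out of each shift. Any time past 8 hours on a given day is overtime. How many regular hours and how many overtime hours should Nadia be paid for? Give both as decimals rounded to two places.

Regular 29.02 hours, overtime 3.95 hours

Wed: 6:50 AM–3:51 PM = 9 h 1 min; less 45 min break → 8 h 16 min
Thu: 8:30 AM–8:01 PM = 11 h 31 min; less 45 min break → 10 h 46 min
Fri: 10:26 AM–4:12 PM = 5 h 46 min; less 45 min break → 5 h 1 min
Sat: 11:17 AM–8:57 PM = 9 h 40 min; less 45 min break → 8 h 55 min
Wed reg 8 h 0 min / OT 0 h 16 min; Thu reg 8 h 0 min / OT 2 h 46 min; Fri reg 5 h 1 min / OT 0 h 0 min; Sat reg 8 h 0 min / OT 0 h 55 min.
Totals: regular 29 h 1 min, overtime 3 h 57 min.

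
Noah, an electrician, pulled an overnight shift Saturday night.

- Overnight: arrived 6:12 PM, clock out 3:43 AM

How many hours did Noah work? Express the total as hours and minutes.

9 h 31 min

Overnight: 6:12 PM → midnight = 5 h 48 min; midnight → 3:43 AM = 3 h 43 min; span 9 h 31 min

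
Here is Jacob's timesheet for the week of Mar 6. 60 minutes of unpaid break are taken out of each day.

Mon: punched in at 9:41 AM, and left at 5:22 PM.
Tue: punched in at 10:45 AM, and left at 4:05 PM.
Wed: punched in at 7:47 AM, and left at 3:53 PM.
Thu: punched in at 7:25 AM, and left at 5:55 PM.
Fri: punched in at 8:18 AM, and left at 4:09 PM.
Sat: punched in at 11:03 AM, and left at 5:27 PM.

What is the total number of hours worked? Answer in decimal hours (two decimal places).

39.87 hours

Mon: 9:41 AM–5:22 PM = 7 h 41 min; less 60 min break → 6 h 41 min
Tue: 10:45 AM–4:05 PM = 5 h 20 min; less 60 min break → 4 h 20 min
Wed: 7:47 AM–3:53 PM = 8 h 6 min; less 60 min break → 7 h 6 min
Thu: 7:25 AM–5:55 PM = 10 h 30 min; less 60 min break → 9 h 30 min
Fri: 8:18 AM–4:09 PM = 7 h 51 min; less 60 min break → 6 h 51 min
Sat: 11:03 AM–5:27 PM = 6 h 24 min; less 60 min break → 5 h 24 min
Total: 6 h 41 min + 4 h 20 min + 7 h 6 min + 9 h 30 min + 6 h 51 min + 5 h 24 min = 39 h 52 min.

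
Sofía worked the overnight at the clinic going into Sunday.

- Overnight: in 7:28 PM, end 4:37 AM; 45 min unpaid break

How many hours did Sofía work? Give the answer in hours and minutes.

Overnight: 7:28 PM → midnight = 4 h 32 min; midnight → 4:37 AM = 4 h 37 min; span 9 h 9 min; less 45 min break → 8 h 24 min

8 h 24 min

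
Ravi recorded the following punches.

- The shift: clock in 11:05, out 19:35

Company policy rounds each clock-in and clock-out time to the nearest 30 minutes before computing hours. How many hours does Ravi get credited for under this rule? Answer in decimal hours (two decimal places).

The shift: in 11:05→11:00, out 19:35→19:30; 8 h 30 min

8.50 hours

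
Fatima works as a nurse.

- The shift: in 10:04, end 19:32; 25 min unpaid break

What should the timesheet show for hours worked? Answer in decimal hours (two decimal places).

9.05 hours

The shift: 10:04–19:32 = 9 h 28 min; less 25 min break → 9 h 3 min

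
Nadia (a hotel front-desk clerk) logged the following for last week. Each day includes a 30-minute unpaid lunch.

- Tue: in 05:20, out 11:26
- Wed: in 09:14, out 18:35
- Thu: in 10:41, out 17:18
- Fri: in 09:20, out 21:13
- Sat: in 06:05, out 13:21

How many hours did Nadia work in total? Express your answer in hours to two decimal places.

Tue: 05:20–11:26 = 6 h 6 min; less 30 min break → 5 h 36 min
Wed: 09:14–18:35 = 9 h 21 min; less 30 min break → 8 h 51 min
Thu: 10:41–17:18 = 6 h 37 min; less 30 min break → 6 h 7 min
Fri: 09:20–21:13 = 11 h 53 min; less 30 min break → 11 h 23 min
Sat: 06:05–13:21 = 7 h 16 min; less 30 min break → 6 h 46 min
Total: 5 h 36 min + 8 h 51 min + 6 h 7 min + 11 h 23 min + 6 h 46 min = 38 h 43 min.

38.72 hours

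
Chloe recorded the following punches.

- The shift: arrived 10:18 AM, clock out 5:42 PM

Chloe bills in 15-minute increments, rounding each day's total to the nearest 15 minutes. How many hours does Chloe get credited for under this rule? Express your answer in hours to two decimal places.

The shift: 10:18 AM–5:42 PM = 7 h 24 min → rounds to 7 h 30 min

7.50 hours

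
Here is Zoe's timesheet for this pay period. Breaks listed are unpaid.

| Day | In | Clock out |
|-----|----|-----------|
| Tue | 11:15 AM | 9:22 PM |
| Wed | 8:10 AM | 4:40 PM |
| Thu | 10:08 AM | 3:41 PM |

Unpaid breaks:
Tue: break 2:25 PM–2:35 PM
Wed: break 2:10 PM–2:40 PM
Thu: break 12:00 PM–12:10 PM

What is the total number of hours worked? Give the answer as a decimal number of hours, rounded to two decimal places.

23.33 hours

Tue: 11:15 AM–9:22 PM = 10 h 7 min; less 10 min break → 9 h 57 min
Wed: 8:10 AM–4:40 PM = 8 h 30 min; less 30 min break → 8 h 0 min
Thu: 10:08 AM–3:41 PM = 5 h 33 min; less 10 min break → 5 h 23 min
Total: 9 h 57 min + 8 h 0 min + 5 h 23 min = 23 h 20 min.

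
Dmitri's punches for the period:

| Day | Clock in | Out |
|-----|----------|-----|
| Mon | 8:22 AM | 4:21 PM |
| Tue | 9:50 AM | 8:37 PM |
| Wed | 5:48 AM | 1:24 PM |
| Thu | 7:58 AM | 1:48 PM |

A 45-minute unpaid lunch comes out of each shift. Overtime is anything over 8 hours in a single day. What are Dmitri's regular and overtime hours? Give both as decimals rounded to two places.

Mon: 8:22 AM–4:21 PM = 7 h 59 min; less 45 min break → 7 h 14 min
Tue: 9:50 AM–8:37 PM = 10 h 47 min; less 45 min break → 10 h 2 min
Wed: 5:48 AM–1:24 PM = 7 h 36 min; less 45 min break → 6 h 51 min
Thu: 7:58 AM–1:48 PM = 5 h 50 min; less 45 min break → 5 h 5 min
Mon reg 7 h 14 min / OT 0 h 0 min; Tue reg 8 h 0 min / OT 2 h 2 min; Wed reg 6 h 51 min / OT 0 h 0 min; Thu reg 5 h 5 min / OT 0 h 0 min.
Totals: regular 27 h 10 min, overtime 2 h 2 min.

Regular 27.17 hours, overtime 2.03 hours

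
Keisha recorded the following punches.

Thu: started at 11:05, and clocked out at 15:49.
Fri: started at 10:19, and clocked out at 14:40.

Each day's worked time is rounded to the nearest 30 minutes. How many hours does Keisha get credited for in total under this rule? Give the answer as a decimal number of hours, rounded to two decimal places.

9.00 hours

Thu: 11:05–15:49 = 4 h 44 min → rounds to 4 h 30 min
Fri: 10:19–14:40 = 4 h 21 min → rounds to 4 h 30 min
Total credited: 9 h 0 min.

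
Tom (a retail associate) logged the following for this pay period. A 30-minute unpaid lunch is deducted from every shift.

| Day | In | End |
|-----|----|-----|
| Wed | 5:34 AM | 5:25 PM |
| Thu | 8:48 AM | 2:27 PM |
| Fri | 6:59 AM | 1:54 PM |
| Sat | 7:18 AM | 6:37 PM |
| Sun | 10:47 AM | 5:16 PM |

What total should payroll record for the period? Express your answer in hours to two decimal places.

39.72 hours

Wed: 5:34 AM–5:25 PM = 11 h 51 min; less 30 min break → 11 h 21 min
Thu: 8:48 AM–2:27 PM = 5 h 39 min; less 30 min break → 5 h 9 min
Fri: 6:59 AM–1:54 PM = 6 h 55 min; less 30 min break → 6 h 25 min
Sat: 7:18 AM–6:37 PM = 11 h 19 min; less 30 min break → 10 h 49 min
Sun: 10:47 AM–5:16 PM = 6 h 29 min; less 30 min break → 5 h 59 min
Total: 11 h 21 min + 5 h 9 min + 6 h 25 min + 10 h 49 min + 5 h 59 min = 39 h 43 min.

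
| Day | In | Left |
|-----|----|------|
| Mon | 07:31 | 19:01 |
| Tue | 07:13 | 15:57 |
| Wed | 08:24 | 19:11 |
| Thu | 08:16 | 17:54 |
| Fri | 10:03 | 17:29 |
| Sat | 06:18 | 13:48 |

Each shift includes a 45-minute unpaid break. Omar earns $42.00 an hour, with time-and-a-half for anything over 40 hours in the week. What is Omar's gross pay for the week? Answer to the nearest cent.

Mon: 07:31–19:01 = 11 h 30 min; less 45 min break → 10 h 45 min
Tue: 07:13–15:57 = 8 h 44 min; less 45 min break → 7 h 59 min
Wed: 08:24–19:11 = 10 h 47 min; less 45 min break → 10 h 2 min
Thu: 08:16–17:54 = 9 h 38 min; less 45 min break → 8 h 53 min
Fri: 10:03–17:29 = 7 h 26 min; less 45 min break → 6 h 41 min
Sat: 06:18–13:48 = 7 h 30 min; less 45 min break → 6 h 45 min
Total worked: 51 h 5 min = 3065 min.
Regular 40 h 0 min = 2400 min at $42.00/h; overtime 11 h 5 min = 665 min at $63.00/h.
Pay = (2400 × $42.00 + 665 × $63.00) ÷ 60 = $2378.25.

$2378.25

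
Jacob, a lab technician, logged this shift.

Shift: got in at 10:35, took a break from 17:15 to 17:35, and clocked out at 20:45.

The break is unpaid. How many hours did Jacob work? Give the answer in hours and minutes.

9 h 50 min

Shift: 10:35–20:45 = 10 h 10 min; less 20 min break → 9 h 50 min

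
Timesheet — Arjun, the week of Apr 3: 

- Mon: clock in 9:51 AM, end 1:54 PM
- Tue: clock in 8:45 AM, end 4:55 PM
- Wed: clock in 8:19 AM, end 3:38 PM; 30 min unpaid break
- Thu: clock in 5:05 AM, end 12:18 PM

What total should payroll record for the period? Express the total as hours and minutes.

26 h 15 min

Mon: 9:51 AM–1:54 PM = 4 h 3 min
Tue: 8:45 AM–4:55 PM = 8 h 10 min
Wed: 8:19 AM–3:38 PM = 7 h 19 min; less 30 min break → 6 h 49 min
Thu: 5:05 AM–12:18 PM = 7 h 13 min
Total: 4 h 3 min + 8 h 10 min + 6 h 49 min + 7 h 13 min = 26 h 15 min.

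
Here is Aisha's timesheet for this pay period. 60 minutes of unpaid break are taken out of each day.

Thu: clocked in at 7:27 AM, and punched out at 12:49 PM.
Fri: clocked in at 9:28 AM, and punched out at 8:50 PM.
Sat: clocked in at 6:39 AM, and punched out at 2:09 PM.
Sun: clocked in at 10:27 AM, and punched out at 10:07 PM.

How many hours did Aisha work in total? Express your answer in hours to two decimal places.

31.90 hours

Thu: 7:27 AM–12:49 PM = 5 h 22 min; less 60 min break → 4 h 22 min
Fri: 9:28 AM–8:50 PM = 11 h 22 min; less 60 min break → 10 h 22 min
Sat: 6:39 AM–2:09 PM = 7 h 30 min; less 60 min break → 6 h 30 min
Sun: 10:27 AM–10:07 PM = 11 h 40 min; less 60 min break → 10 h 40 min
Total: 4 h 22 min + 10 h 22 min + 6 h 30 min + 10 h 40 min = 31 h 54 min.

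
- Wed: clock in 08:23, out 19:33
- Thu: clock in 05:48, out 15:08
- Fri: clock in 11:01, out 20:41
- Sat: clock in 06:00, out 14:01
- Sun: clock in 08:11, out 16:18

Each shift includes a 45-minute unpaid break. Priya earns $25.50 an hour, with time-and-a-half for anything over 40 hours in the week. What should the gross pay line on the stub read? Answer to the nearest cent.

$1117.54

Wed: 08:23–19:33 = 11 h 10 min; less 45 min break → 10 h 25 min
Thu: 05:48–15:08 = 9 h 20 min; less 45 min break → 8 h 35 min
Fri: 11:01–20:41 = 9 h 40 min; less 45 min break → 8 h 55 min
Sat: 06:00–14:01 = 8 h 1 min; less 45 min break → 7 h 16 min
Sun: 08:11–16:18 = 8 h 7 min; less 45 min break → 7 h 22 min
Total worked: 42 h 33 min = 2553 min.
Regular 40 h 0 min = 2400 min at $25.50/h; overtime 2 h 33 min = 153 min at $38.25/h.
Pay = (2400 × $25.50 + 153 × $38.25) ÷ 60 = $1117.54.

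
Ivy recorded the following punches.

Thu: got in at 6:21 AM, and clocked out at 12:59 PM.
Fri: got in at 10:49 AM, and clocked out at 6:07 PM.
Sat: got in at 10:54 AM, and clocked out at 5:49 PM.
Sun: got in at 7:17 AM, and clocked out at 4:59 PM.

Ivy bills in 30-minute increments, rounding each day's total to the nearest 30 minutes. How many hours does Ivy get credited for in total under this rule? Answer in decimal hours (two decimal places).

30.50 hours

Thu: 6:21 AM–12:59 PM = 6 h 38 min → rounds to 6 h 30 min
Fri: 10:49 AM–6:07 PM = 7 h 18 min → rounds to 7 h 30 min
Sat: 10:54 AM–5:49 PM = 6 h 55 min → rounds to 7 h 0 min
Sun: 7:17 AM–4:59 PM = 9 h 42 min → rounds to 9 h 30 min
Total credited: 30 h 30 min.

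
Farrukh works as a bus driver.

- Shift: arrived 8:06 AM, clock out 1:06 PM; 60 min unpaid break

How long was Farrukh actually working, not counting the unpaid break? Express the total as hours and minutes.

4 h 0 min

Shift: 8:06 AM–1:06 PM = 5 h 0 min; less 60 min break → 4 h 0 min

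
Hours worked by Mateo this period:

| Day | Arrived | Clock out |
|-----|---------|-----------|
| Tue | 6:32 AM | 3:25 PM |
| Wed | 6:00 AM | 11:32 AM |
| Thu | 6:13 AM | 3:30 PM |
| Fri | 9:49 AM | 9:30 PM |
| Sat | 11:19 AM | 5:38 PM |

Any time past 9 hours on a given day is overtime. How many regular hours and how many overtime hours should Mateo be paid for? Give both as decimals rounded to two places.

Tue: 6:32 AM–3:25 PM = 8 h 53 min
Wed: 6:00 AM–11:32 AM = 5 h 32 min
Thu: 6:13 AM–3:30 PM = 9 h 17 min
Fri: 9:49 AM–9:30 PM = 11 h 41 min
Sat: 11:19 AM–5:38 PM = 6 h 19 min
Tue reg 8 h 53 min / OT 0 h 0 min; Wed reg 5 h 32 min / OT 0 h 0 min; Thu reg 9 h 0 min / OT 0 h 17 min; Fri reg 9 h 0 min / OT 2 h 41 min; Sat reg 6 h 19 min / OT 0 h 0 min.
Totals: regular 38 h 44 min, overtime 2 h 58 min.

Regular 38.73 hours, overtime 2.97 hours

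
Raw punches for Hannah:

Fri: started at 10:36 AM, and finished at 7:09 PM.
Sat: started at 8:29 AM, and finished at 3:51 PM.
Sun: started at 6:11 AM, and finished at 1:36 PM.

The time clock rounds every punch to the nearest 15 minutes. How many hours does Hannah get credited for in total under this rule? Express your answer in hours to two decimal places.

23.25 hours

Fri: in 10:36 AM→10:30 AM, out 7:09 PM→7:15 PM; 8 h 45 min
Sat: in 8:29 AM→8:30 AM, out 3:51 PM→3:45 PM; 7 h 15 min
Sun: in 6:11 AM→6:15 AM, out 1:36 PM→1:30 PM; 7 h 15 min
Total credited: 23 h 15 min.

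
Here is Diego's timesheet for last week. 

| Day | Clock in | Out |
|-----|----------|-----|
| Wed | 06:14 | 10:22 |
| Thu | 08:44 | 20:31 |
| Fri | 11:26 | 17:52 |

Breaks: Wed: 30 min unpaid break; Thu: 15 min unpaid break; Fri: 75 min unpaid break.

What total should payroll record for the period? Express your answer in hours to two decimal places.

20.35 hours

Wed: 06:14–10:22 = 4 h 8 min; less 30 min break → 3 h 38 min
Thu: 08:44–20:31 = 11 h 47 min; less 15 min break → 11 h 32 min
Fri: 11:26–17:52 = 6 h 26 min; less 75 min break → 5 h 11 min
Total: 3 h 38 min + 11 h 32 min + 5 h 11 min = 20 h 21 min.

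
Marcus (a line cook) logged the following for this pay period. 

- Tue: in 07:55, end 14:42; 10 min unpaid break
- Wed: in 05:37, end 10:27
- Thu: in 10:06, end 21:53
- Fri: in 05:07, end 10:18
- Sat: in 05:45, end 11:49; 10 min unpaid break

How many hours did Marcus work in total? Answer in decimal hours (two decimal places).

34.32 hours

Tue: 07:55–14:42 = 6 h 47 min; less 10 min break → 6 h 37 min
Wed: 05:37–10:27 = 4 h 50 min
Thu: 10:06–21:53 = 11 h 47 min
Fri: 05:07–10:18 = 5 h 11 min
Sat: 05:45–11:49 = 6 h 4 min; less 10 min break → 5 h 54 min
Total: 6 h 37 min + 4 h 50 min + 11 h 47 min + 5 h 11 min + 5 h 54 min = 34 h 19 min.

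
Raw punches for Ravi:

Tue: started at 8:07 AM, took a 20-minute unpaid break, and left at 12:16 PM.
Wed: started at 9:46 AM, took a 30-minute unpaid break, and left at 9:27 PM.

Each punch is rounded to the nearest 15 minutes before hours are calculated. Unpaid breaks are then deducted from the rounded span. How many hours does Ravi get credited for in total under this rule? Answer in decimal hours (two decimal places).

Tue: in 8:07 AM→8:00 AM, out 12:16 PM→12:15 PM; 4 h 15 min − 20 min = 3 h 55 min
Wed: in 9:46 AM→9:45 AM, out 9:27 PM→9:30 PM; 11 h 45 min − 30 min = 11 h 15 min
Total credited: 15 h 10 min.

15.17 hours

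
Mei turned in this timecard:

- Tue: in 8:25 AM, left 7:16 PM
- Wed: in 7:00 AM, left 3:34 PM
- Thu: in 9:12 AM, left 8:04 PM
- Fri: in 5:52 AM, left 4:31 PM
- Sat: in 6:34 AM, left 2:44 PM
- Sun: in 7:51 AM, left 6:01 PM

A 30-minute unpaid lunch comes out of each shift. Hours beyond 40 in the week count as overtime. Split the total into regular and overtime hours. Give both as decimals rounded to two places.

Regular 40.00 hours, overtime 16.27 hours

Tue: 8:25 AM–7:16 PM = 10 h 51 min; less 30 min break → 10 h 21 min
Wed: 7:00 AM–3:34 PM = 8 h 34 min; less 30 min break → 8 h 4 min
Thu: 9:12 AM–8:04 PM = 10 h 52 min; less 30 min break → 10 h 22 min
Fri: 5:52 AM–4:31 PM = 10 h 39 min; less 30 min break → 10 h 9 min
Sat: 6:34 AM–2:44 PM = 8 h 10 min; less 30 min break → 7 h 40 min
Sun: 7:51 AM–6:01 PM = 10 h 10 min; less 30 min break → 9 h 40 min
Total worked: 56 h 16 min = 56.27 h.
Threshold 40 h → overtime 16 h 16 min, regular 40 h 0 min.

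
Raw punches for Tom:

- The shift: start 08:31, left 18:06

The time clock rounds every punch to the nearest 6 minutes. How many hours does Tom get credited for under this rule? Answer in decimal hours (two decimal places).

9.60 hours

The shift: in 08:31→08:30, out 18:06→18:06; 9 h 36 min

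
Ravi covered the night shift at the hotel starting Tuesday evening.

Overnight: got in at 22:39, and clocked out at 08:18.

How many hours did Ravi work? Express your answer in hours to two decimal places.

Overnight: 22:39 → midnight = 1 h 21 min; midnight → 08:18 = 8 h 18 min; span 9 h 39 min

9.65 hours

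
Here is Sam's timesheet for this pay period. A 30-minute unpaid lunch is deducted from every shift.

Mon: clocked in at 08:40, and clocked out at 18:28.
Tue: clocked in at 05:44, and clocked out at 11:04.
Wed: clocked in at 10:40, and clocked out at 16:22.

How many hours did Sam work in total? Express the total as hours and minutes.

Mon: 08:40–18:28 = 9 h 48 min; less 30 min break → 9 h 18 min
Tue: 05:44–11:04 = 5 h 20 min; less 30 min break → 4 h 50 min
Wed: 10:40–16:22 = 5 h 42 min; less 30 min break → 5 h 12 min
Total: 9 h 18 min + 4 h 50 min + 5 h 12 min = 19 h 20 min.

19 h 20 min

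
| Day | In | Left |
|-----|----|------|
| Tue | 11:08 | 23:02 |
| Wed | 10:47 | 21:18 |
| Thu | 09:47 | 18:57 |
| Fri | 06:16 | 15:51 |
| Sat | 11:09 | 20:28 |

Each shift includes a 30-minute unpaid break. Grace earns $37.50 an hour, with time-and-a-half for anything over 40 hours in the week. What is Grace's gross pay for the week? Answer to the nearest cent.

$1949.06

Tue: 11:08–23:02 = 11 h 54 min; less 30 min break → 11 h 24 min
Wed: 10:47–21:18 = 10 h 31 min; less 30 min break → 10 h 1 min
Thu: 09:47–18:57 = 9 h 10 min; less 30 min break → 8 h 40 min
Fri: 06:16–15:51 = 9 h 35 min; less 30 min break → 9 h 5 min
Sat: 11:09–20:28 = 9 h 19 min; less 30 min break → 8 h 49 min
Total worked: 47 h 59 min = 2879 min.
Regular 40 h 0 min = 2400 min at $37.50/h; overtime 7 h 59 min = 479 min at $56.25/h.
Pay = (2400 × $37.50 + 479 × $56.25) ÷ 60 = $1949.06.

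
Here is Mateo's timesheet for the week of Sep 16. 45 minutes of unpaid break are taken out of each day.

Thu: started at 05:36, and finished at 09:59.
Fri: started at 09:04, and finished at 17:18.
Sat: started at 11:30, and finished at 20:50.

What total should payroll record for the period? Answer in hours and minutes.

Thu: 05:36–09:59 = 4 h 23 min; less 45 min break → 3 h 38 min
Fri: 09:04–17:18 = 8 h 14 min; less 45 min break → 7 h 29 min
Sat: 11:30–20:50 = 9 h 20 min; less 45 min break → 8 h 35 min
Total: 3 h 38 min + 7 h 29 min + 8 h 35 min = 19 h 42 min.

19 h 42 min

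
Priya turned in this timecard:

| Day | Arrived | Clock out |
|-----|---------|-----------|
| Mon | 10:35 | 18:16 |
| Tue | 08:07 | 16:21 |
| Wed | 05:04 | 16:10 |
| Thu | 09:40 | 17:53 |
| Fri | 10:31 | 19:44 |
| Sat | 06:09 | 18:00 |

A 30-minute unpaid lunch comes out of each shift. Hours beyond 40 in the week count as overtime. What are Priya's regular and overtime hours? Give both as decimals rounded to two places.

Regular 40.00 hours, overtime 13.30 hours

Mon: 10:35–18:16 = 7 h 41 min; less 30 min break → 7 h 11 min
Tue: 08:07–16:21 = 8 h 14 min; less 30 min break → 7 h 44 min
Wed: 05:04–16:10 = 11 h 6 min; less 30 min break → 10 h 36 min
Thu: 09:40–17:53 = 8 h 13 min; less 30 min break → 7 h 43 min
Fri: 10:31–19:44 = 9 h 13 min; less 30 min break → 8 h 43 min
Sat: 06:09–18:00 = 11 h 51 min; less 30 min break → 11 h 21 min
Total worked: 53 h 18 min = 53.30 h.
Threshold 40 h → overtime 13 h 18 min, regular 40 h 0 min.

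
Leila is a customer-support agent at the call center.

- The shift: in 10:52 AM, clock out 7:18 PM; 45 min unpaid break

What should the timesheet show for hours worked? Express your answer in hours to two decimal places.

7.68 hours

The shift: 10:52 AM–7:18 PM = 8 h 26 min; less 45 min break → 7 h 41 min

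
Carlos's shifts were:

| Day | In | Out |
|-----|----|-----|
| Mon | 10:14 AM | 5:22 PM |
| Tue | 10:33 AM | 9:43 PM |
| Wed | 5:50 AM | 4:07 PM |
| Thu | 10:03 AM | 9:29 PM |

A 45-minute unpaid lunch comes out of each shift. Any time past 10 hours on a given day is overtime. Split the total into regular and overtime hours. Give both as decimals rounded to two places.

Mon: 10:14 AM–5:22 PM = 7 h 8 min; less 45 min break → 6 h 23 min
Tue: 10:33 AM–9:43 PM = 11 h 10 min; less 45 min break → 10 h 25 min
Wed: 5:50 AM–4:07 PM = 10 h 17 min; less 45 min break → 9 h 32 min
Thu: 10:03 AM–9:29 PM = 11 h 26 min; less 45 min break → 10 h 41 min
Mon reg 6 h 23 min / OT 0 h 0 min; Tue reg 10 h 0 min / OT 0 h 25 min; Wed reg 9 h 32 min / OT 0 h 0 min; Thu reg 10 h 0 min / OT 0 h 41 min.
Totals: regular 35 h 55 min, overtime 1 h 6 min.

Regular 35.92 hours, overtime 1.10 hours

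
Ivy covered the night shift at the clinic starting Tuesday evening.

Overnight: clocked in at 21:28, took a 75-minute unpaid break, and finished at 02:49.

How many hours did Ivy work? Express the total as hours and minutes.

Overnight: 21:28 → midnight = 2 h 32 min; midnight → 02:49 = 2 h 49 min; span 5 h 21 min; less 75 min break → 4 h 6 min

4 h 6 min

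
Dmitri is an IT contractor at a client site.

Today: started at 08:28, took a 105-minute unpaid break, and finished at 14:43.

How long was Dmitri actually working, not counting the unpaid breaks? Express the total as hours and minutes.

Today: 08:28–14:43 = 6 h 15 min; less 105 min break → 4 h 30 min

4 h 30 min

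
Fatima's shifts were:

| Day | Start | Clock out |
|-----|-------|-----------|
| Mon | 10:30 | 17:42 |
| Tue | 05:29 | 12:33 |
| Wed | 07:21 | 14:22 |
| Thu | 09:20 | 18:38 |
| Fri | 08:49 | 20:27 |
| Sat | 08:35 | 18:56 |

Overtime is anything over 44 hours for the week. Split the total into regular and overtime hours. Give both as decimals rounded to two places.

Regular 44.00 hours, overtime 8.57 hours

Mon: 10:30–17:42 = 7 h 12 min
Tue: 05:29–12:33 = 7 h 4 min
Wed: 07:21–14:22 = 7 h 1 min
Thu: 09:20–18:38 = 9 h 18 min
Fri: 08:49–20:27 = 11 h 38 min
Sat: 08:35–18:56 = 10 h 21 min
Total worked: 52 h 34 min = 52.57 h.
Threshold 44 h → overtime 8 h 34 min, regular 44 h 0 min.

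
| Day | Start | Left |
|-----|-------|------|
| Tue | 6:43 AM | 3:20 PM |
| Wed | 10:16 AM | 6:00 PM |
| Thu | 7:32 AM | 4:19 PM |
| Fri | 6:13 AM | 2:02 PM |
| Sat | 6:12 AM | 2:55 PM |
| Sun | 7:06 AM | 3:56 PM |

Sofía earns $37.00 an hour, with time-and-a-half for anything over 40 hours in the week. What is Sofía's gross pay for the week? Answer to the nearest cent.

Tue: 6:43 AM–3:20 PM = 8 h 37 min
Wed: 10:16 AM–6:00 PM = 7 h 44 min
Thu: 7:32 AM–4:19 PM = 8 h 47 min
Fri: 6:13 AM–2:02 PM = 7 h 49 min
Sat: 6:12 AM–2:55 PM = 8 h 43 min
Sun: 7:06 AM–3:56 PM = 8 h 50 min
Total worked: 50 h 30 min = 3030 min.
Regular 40 h 0 min = 2400 min at $37.00/h; overtime 10 h 30 min = 630 min at $55.50/h.
Pay = (2400 × $37.00 + 630 × $55.50) ÷ 60 = $2062.75.

$2062.75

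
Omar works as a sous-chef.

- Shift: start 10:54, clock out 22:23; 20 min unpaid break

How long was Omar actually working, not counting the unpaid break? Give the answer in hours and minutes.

Shift: 10:54–22:23 = 11 h 29 min; less 20 min break → 11 h 9 min

11 h 9 min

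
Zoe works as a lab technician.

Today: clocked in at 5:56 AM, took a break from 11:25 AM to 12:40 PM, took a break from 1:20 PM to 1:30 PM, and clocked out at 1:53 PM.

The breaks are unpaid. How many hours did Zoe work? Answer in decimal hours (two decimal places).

Today: 5:56 AM–1:53 PM = 7 h 57 min; less 85 min break → 6 h 32 min

6.53 hours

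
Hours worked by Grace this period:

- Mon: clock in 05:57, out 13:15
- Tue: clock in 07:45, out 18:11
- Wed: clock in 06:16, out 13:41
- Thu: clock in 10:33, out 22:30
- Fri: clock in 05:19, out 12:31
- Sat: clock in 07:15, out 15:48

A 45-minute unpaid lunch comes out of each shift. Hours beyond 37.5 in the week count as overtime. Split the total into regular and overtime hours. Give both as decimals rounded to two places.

Mon: 05:57–13:15 = 7 h 18 min; less 45 min break → 6 h 33 min
Tue: 07:45–18:11 = 10 h 26 min; less 45 min break → 9 h 41 min
Wed: 06:16–13:41 = 7 h 25 min; less 45 min break → 6 h 40 min
Thu: 10:33–22:30 = 11 h 57 min; less 45 min break → 11 h 12 min
Fri: 05:19–12:31 = 7 h 12 min; less 45 min break → 6 h 27 min
Sat: 07:15–15:48 = 8 h 33 min; less 45 min break → 7 h 48 min
Total worked: 48 h 21 min = 48.35 h.
Threshold 37.5 h → overtime 10 h 51 min, regular 37 h 30 min.

Regular 37.50 hours, overtime 10.85 hours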